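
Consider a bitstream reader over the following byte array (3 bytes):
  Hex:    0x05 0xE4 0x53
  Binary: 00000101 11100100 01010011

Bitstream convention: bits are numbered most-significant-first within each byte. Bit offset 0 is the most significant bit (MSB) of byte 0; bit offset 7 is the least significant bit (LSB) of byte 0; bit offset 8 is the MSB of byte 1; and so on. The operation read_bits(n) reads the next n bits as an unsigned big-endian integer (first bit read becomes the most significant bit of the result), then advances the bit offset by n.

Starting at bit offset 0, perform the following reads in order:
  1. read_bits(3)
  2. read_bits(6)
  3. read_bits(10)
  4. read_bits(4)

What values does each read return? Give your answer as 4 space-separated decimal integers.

Read 1: bits[0:3] width=3 -> value=0 (bin 000); offset now 3 = byte 0 bit 3; 21 bits remain
Read 2: bits[3:9] width=6 -> value=11 (bin 001011); offset now 9 = byte 1 bit 1; 15 bits remain
Read 3: bits[9:19] width=10 -> value=802 (bin 1100100010); offset now 19 = byte 2 bit 3; 5 bits remain
Read 4: bits[19:23] width=4 -> value=9 (bin 1001); offset now 23 = byte 2 bit 7; 1 bits remain

Answer: 0 11 802 9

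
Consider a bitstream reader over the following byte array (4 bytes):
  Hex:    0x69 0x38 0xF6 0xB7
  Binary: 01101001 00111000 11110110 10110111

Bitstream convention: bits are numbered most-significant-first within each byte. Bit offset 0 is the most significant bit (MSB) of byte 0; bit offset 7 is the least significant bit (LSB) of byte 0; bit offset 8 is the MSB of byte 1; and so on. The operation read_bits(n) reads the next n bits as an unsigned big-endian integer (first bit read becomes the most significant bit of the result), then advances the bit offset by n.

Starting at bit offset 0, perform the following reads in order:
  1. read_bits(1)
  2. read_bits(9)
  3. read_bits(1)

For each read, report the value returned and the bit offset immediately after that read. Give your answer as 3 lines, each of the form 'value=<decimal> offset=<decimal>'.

Answer: value=0 offset=1
value=420 offset=10
value=1 offset=11

Derivation:
Read 1: bits[0:1] width=1 -> value=0 (bin 0); offset now 1 = byte 0 bit 1; 31 bits remain
Read 2: bits[1:10] width=9 -> value=420 (bin 110100100); offset now 10 = byte 1 bit 2; 22 bits remain
Read 3: bits[10:11] width=1 -> value=1 (bin 1); offset now 11 = byte 1 bit 3; 21 bits remain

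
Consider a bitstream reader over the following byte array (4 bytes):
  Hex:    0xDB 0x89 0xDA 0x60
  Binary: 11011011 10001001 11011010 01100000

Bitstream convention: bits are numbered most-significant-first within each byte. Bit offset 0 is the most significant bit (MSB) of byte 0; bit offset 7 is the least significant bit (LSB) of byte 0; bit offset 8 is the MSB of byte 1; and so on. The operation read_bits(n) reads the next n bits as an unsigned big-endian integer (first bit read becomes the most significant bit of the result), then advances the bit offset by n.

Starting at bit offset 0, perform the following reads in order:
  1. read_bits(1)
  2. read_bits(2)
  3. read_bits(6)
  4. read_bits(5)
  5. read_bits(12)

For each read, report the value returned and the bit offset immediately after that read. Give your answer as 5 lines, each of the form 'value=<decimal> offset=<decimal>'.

Answer: value=1 offset=1
value=2 offset=3
value=55 offset=9
value=2 offset=14
value=1897 offset=26

Derivation:
Read 1: bits[0:1] width=1 -> value=1 (bin 1); offset now 1 = byte 0 bit 1; 31 bits remain
Read 2: bits[1:3] width=2 -> value=2 (bin 10); offset now 3 = byte 0 bit 3; 29 bits remain
Read 3: bits[3:9] width=6 -> value=55 (bin 110111); offset now 9 = byte 1 bit 1; 23 bits remain
Read 4: bits[9:14] width=5 -> value=2 (bin 00010); offset now 14 = byte 1 bit 6; 18 bits remain
Read 5: bits[14:26] width=12 -> value=1897 (bin 011101101001); offset now 26 = byte 3 bit 2; 6 bits remain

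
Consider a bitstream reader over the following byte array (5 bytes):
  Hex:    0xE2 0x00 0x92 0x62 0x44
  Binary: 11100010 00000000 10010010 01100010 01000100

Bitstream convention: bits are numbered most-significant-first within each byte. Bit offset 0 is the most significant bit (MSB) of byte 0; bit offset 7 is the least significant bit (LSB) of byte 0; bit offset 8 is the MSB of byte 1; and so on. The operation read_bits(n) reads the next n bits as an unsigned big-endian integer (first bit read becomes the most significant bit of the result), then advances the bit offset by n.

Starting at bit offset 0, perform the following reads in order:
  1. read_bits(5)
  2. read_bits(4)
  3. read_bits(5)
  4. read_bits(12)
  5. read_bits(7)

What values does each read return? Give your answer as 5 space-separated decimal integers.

Answer: 28 4 0 585 68

Derivation:
Read 1: bits[0:5] width=5 -> value=28 (bin 11100); offset now 5 = byte 0 bit 5; 35 bits remain
Read 2: bits[5:9] width=4 -> value=4 (bin 0100); offset now 9 = byte 1 bit 1; 31 bits remain
Read 3: bits[9:14] width=5 -> value=0 (bin 00000); offset now 14 = byte 1 bit 6; 26 bits remain
Read 4: bits[14:26] width=12 -> value=585 (bin 001001001001); offset now 26 = byte 3 bit 2; 14 bits remain
Read 5: bits[26:33] width=7 -> value=68 (bin 1000100); offset now 33 = byte 4 bit 1; 7 bits remain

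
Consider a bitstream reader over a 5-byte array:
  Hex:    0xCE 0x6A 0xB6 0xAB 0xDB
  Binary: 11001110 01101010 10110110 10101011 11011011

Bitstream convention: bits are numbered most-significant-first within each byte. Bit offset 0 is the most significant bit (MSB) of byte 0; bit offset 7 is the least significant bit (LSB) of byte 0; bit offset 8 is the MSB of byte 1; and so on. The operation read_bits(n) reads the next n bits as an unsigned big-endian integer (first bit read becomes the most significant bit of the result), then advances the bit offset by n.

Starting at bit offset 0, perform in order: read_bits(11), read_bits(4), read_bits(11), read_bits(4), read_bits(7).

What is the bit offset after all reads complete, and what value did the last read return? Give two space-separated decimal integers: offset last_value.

Answer: 37 123

Derivation:
Read 1: bits[0:11] width=11 -> value=1651 (bin 11001110011); offset now 11 = byte 1 bit 3; 29 bits remain
Read 2: bits[11:15] width=4 -> value=5 (bin 0101); offset now 15 = byte 1 bit 7; 25 bits remain
Read 3: bits[15:26] width=11 -> value=730 (bin 01011011010); offset now 26 = byte 3 bit 2; 14 bits remain
Read 4: bits[26:30] width=4 -> value=10 (bin 1010); offset now 30 = byte 3 bit 6; 10 bits remain
Read 5: bits[30:37] width=7 -> value=123 (bin 1111011); offset now 37 = byte 4 bit 5; 3 bits remain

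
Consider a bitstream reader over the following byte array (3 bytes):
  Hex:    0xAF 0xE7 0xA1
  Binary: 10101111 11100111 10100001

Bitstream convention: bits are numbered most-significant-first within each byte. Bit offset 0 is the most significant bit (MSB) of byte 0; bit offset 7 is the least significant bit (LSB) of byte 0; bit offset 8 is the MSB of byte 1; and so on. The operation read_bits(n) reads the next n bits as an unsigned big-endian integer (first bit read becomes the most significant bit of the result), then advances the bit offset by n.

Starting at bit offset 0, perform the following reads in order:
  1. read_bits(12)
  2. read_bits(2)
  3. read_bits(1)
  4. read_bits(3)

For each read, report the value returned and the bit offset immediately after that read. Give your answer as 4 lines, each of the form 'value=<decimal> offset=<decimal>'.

Read 1: bits[0:12] width=12 -> value=2814 (bin 101011111110); offset now 12 = byte 1 bit 4; 12 bits remain
Read 2: bits[12:14] width=2 -> value=1 (bin 01); offset now 14 = byte 1 bit 6; 10 bits remain
Read 3: bits[14:15] width=1 -> value=1 (bin 1); offset now 15 = byte 1 bit 7; 9 bits remain
Read 4: bits[15:18] width=3 -> value=6 (bin 110); offset now 18 = byte 2 bit 2; 6 bits remain

Answer: value=2814 offset=12
value=1 offset=14
value=1 offset=15
value=6 offset=18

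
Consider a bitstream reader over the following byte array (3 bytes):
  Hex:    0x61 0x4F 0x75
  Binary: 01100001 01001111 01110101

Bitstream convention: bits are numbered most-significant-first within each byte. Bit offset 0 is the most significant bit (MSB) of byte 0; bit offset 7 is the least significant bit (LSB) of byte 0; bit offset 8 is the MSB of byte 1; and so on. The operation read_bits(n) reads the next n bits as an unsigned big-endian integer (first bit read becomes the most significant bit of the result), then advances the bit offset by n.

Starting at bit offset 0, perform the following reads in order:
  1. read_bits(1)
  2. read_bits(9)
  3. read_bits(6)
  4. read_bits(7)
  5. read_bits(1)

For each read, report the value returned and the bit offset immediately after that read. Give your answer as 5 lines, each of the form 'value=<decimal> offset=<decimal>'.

Read 1: bits[0:1] width=1 -> value=0 (bin 0); offset now 1 = byte 0 bit 1; 23 bits remain
Read 2: bits[1:10] width=9 -> value=389 (bin 110000101); offset now 10 = byte 1 bit 2; 14 bits remain
Read 3: bits[10:16] width=6 -> value=15 (bin 001111); offset now 16 = byte 2 bit 0; 8 bits remain
Read 4: bits[16:23] width=7 -> value=58 (bin 0111010); offset now 23 = byte 2 bit 7; 1 bits remain
Read 5: bits[23:24] width=1 -> value=1 (bin 1); offset now 24 = byte 3 bit 0; 0 bits remain

Answer: value=0 offset=1
value=389 offset=10
value=15 offset=16
value=58 offset=23
value=1 offset=24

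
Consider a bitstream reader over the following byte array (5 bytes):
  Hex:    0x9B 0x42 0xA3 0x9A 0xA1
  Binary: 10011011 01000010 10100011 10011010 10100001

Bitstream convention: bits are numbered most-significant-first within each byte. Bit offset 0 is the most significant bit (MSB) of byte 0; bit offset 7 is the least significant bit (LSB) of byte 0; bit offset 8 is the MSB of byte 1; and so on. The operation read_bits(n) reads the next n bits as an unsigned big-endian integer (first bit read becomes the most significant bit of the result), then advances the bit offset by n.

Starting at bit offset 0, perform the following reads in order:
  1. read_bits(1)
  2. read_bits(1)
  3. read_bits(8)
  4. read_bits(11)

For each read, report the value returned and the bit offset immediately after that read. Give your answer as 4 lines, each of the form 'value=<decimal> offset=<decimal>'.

Answer: value=1 offset=1
value=0 offset=2
value=109 offset=10
value=84 offset=21

Derivation:
Read 1: bits[0:1] width=1 -> value=1 (bin 1); offset now 1 = byte 0 bit 1; 39 bits remain
Read 2: bits[1:2] width=1 -> value=0 (bin 0); offset now 2 = byte 0 bit 2; 38 bits remain
Read 3: bits[2:10] width=8 -> value=109 (bin 01101101); offset now 10 = byte 1 bit 2; 30 bits remain
Read 4: bits[10:21] width=11 -> value=84 (bin 00001010100); offset now 21 = byte 2 bit 5; 19 bits remain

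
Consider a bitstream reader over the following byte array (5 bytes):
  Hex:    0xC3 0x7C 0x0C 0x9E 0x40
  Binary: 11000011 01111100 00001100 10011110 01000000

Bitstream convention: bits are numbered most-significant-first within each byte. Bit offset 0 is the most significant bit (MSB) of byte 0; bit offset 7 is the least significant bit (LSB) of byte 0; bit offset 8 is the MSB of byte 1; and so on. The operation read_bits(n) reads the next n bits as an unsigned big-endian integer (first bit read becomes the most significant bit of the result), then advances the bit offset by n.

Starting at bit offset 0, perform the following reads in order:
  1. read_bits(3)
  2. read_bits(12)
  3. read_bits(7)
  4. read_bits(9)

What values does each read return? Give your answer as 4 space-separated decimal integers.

Read 1: bits[0:3] width=3 -> value=6 (bin 110); offset now 3 = byte 0 bit 3; 37 bits remain
Read 2: bits[3:15] width=12 -> value=446 (bin 000110111110); offset now 15 = byte 1 bit 7; 25 bits remain
Read 3: bits[15:22] width=7 -> value=3 (bin 0000011); offset now 22 = byte 2 bit 6; 18 bits remain
Read 4: bits[22:31] width=9 -> value=79 (bin 001001111); offset now 31 = byte 3 bit 7; 9 bits remain

Answer: 6 446 3 79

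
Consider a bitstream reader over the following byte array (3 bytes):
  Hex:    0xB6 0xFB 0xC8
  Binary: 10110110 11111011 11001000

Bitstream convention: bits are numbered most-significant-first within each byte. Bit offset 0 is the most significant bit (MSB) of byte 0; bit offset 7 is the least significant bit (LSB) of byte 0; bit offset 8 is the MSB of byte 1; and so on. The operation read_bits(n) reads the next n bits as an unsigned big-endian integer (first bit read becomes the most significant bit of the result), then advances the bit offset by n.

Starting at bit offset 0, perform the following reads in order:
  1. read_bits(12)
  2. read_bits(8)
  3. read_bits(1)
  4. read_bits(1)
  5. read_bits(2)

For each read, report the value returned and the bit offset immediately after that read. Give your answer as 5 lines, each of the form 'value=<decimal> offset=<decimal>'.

Read 1: bits[0:12] width=12 -> value=2927 (bin 101101101111); offset now 12 = byte 1 bit 4; 12 bits remain
Read 2: bits[12:20] width=8 -> value=188 (bin 10111100); offset now 20 = byte 2 bit 4; 4 bits remain
Read 3: bits[20:21] width=1 -> value=1 (bin 1); offset now 21 = byte 2 bit 5; 3 bits remain
Read 4: bits[21:22] width=1 -> value=0 (bin 0); offset now 22 = byte 2 bit 6; 2 bits remain
Read 5: bits[22:24] width=2 -> value=0 (bin 00); offset now 24 = byte 3 bit 0; 0 bits remain

Answer: value=2927 offset=12
value=188 offset=20
value=1 offset=21
value=0 offset=22
value=0 offset=24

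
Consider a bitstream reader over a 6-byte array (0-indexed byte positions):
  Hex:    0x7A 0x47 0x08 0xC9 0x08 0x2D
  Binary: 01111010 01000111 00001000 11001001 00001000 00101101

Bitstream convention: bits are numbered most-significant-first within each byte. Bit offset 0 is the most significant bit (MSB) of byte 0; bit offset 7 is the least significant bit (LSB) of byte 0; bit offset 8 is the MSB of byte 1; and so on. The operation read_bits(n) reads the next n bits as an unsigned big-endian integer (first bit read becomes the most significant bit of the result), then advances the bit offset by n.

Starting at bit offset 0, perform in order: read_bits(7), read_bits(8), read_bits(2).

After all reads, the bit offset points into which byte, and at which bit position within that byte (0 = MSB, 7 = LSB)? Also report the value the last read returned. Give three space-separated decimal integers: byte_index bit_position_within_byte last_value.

Answer: 2 1 2

Derivation:
Read 1: bits[0:7] width=7 -> value=61 (bin 0111101); offset now 7 = byte 0 bit 7; 41 bits remain
Read 2: bits[7:15] width=8 -> value=35 (bin 00100011); offset now 15 = byte 1 bit 7; 33 bits remain
Read 3: bits[15:17] width=2 -> value=2 (bin 10); offset now 17 = byte 2 bit 1; 31 bits remain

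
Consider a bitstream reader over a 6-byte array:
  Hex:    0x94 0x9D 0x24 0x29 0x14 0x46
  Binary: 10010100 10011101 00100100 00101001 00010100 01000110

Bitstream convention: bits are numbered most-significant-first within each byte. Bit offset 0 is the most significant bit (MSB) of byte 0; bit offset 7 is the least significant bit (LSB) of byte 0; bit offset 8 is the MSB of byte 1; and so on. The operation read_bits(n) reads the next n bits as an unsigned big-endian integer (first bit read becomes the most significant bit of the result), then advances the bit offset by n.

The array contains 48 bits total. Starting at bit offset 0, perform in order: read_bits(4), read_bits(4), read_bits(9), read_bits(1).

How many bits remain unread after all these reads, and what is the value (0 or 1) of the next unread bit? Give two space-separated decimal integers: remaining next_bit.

Answer: 30 1

Derivation:
Read 1: bits[0:4] width=4 -> value=9 (bin 1001); offset now 4 = byte 0 bit 4; 44 bits remain
Read 2: bits[4:8] width=4 -> value=4 (bin 0100); offset now 8 = byte 1 bit 0; 40 bits remain
Read 3: bits[8:17] width=9 -> value=314 (bin 100111010); offset now 17 = byte 2 bit 1; 31 bits remain
Read 4: bits[17:18] width=1 -> value=0 (bin 0); offset now 18 = byte 2 bit 2; 30 bits remain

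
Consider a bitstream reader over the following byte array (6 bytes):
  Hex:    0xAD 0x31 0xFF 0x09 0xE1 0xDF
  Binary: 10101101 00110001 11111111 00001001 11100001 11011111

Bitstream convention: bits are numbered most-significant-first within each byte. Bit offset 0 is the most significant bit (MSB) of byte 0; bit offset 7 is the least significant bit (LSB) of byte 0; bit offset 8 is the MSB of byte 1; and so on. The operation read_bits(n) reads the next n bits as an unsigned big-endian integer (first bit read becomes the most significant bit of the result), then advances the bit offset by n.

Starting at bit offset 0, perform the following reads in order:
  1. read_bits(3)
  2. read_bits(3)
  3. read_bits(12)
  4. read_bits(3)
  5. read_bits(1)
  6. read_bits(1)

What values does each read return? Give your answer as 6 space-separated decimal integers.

Read 1: bits[0:3] width=3 -> value=5 (bin 101); offset now 3 = byte 0 bit 3; 45 bits remain
Read 2: bits[3:6] width=3 -> value=3 (bin 011); offset now 6 = byte 0 bit 6; 42 bits remain
Read 3: bits[6:18] width=12 -> value=1223 (bin 010011000111); offset now 18 = byte 2 bit 2; 30 bits remain
Read 4: bits[18:21] width=3 -> value=7 (bin 111); offset now 21 = byte 2 bit 5; 27 bits remain
Read 5: bits[21:22] width=1 -> value=1 (bin 1); offset now 22 = byte 2 bit 6; 26 bits remain
Read 6: bits[22:23] width=1 -> value=1 (bin 1); offset now 23 = byte 2 bit 7; 25 bits remain

Answer: 5 3 1223 7 1 1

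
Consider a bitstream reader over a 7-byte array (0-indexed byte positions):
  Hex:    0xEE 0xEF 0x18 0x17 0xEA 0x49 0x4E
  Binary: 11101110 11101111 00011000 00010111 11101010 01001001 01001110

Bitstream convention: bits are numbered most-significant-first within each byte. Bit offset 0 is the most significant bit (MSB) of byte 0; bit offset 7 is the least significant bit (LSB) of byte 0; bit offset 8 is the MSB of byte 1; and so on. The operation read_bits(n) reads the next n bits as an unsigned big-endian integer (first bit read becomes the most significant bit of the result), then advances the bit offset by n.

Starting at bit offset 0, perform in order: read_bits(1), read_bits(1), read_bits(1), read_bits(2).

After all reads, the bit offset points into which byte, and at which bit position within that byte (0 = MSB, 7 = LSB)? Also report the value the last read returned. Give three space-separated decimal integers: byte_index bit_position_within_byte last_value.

Read 1: bits[0:1] width=1 -> value=1 (bin 1); offset now 1 = byte 0 bit 1; 55 bits remain
Read 2: bits[1:2] width=1 -> value=1 (bin 1); offset now 2 = byte 0 bit 2; 54 bits remain
Read 3: bits[2:3] width=1 -> value=1 (bin 1); offset now 3 = byte 0 bit 3; 53 bits remain
Read 4: bits[3:5] width=2 -> value=1 (bin 01); offset now 5 = byte 0 bit 5; 51 bits remain

Answer: 0 5 1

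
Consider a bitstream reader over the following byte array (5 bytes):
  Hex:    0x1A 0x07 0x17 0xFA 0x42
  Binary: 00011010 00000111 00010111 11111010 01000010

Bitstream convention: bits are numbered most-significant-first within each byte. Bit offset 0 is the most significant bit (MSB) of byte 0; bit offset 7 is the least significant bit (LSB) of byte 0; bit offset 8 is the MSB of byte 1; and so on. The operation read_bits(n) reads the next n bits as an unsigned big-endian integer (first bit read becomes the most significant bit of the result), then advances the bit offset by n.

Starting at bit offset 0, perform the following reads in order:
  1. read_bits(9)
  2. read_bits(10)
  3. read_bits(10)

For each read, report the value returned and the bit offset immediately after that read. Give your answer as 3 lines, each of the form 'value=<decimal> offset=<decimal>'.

Answer: value=52 offset=9
value=56 offset=19
value=767 offset=29

Derivation:
Read 1: bits[0:9] width=9 -> value=52 (bin 000110100); offset now 9 = byte 1 bit 1; 31 bits remain
Read 2: bits[9:19] width=10 -> value=56 (bin 0000111000); offset now 19 = byte 2 bit 3; 21 bits remain
Read 3: bits[19:29] width=10 -> value=767 (bin 1011111111); offset now 29 = byte 3 bit 5; 11 bits remain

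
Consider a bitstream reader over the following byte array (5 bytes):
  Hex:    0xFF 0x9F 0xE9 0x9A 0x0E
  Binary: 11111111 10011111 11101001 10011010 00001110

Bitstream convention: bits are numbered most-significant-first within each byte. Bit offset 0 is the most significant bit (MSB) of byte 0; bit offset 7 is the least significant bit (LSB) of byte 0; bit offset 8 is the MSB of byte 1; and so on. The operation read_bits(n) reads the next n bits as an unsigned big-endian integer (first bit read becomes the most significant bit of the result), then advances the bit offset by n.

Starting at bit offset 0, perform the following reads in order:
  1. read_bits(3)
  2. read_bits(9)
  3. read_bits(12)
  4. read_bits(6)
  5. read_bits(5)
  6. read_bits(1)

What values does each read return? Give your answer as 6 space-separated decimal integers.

Answer: 7 505 4073 38 16 0

Derivation:
Read 1: bits[0:3] width=3 -> value=7 (bin 111); offset now 3 = byte 0 bit 3; 37 bits remain
Read 2: bits[3:12] width=9 -> value=505 (bin 111111001); offset now 12 = byte 1 bit 4; 28 bits remain
Read 3: bits[12:24] width=12 -> value=4073 (bin 111111101001); offset now 24 = byte 3 bit 0; 16 bits remain
Read 4: bits[24:30] width=6 -> value=38 (bin 100110); offset now 30 = byte 3 bit 6; 10 bits remain
Read 5: bits[30:35] width=5 -> value=16 (bin 10000); offset now 35 = byte 4 bit 3; 5 bits remain
Read 6: bits[35:36] width=1 -> value=0 (bin 0); offset now 36 = byte 4 bit 4; 4 bits remain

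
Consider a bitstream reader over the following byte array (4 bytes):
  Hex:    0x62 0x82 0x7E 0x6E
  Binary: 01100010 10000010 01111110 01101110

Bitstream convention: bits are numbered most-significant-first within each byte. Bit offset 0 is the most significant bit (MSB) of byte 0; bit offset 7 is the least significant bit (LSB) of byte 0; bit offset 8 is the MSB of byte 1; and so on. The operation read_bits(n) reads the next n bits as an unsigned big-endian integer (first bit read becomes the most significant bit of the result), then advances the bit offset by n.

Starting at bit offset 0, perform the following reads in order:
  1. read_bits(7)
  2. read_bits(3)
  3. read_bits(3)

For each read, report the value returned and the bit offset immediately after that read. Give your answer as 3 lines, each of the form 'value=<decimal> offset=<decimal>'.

Read 1: bits[0:7] width=7 -> value=49 (bin 0110001); offset now 7 = byte 0 bit 7; 25 bits remain
Read 2: bits[7:10] width=3 -> value=2 (bin 010); offset now 10 = byte 1 bit 2; 22 bits remain
Read 3: bits[10:13] width=3 -> value=0 (bin 000); offset now 13 = byte 1 bit 5; 19 bits remain

Answer: value=49 offset=7
value=2 offset=10
value=0 offset=13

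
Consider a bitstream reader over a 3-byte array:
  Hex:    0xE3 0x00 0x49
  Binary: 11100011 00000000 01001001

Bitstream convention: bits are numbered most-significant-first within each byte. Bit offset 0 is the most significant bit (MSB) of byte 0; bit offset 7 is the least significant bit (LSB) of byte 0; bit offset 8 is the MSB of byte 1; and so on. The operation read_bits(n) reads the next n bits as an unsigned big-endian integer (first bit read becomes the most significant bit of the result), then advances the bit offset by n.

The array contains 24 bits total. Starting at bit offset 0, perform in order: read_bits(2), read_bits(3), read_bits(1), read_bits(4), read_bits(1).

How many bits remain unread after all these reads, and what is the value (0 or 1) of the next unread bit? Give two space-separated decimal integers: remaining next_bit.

Answer: 13 0

Derivation:
Read 1: bits[0:2] width=2 -> value=3 (bin 11); offset now 2 = byte 0 bit 2; 22 bits remain
Read 2: bits[2:5] width=3 -> value=4 (bin 100); offset now 5 = byte 0 bit 5; 19 bits remain
Read 3: bits[5:6] width=1 -> value=0 (bin 0); offset now 6 = byte 0 bit 6; 18 bits remain
Read 4: bits[6:10] width=4 -> value=12 (bin 1100); offset now 10 = byte 1 bit 2; 14 bits remain
Read 5: bits[10:11] width=1 -> value=0 (bin 0); offset now 11 = byte 1 bit 3; 13 bits remain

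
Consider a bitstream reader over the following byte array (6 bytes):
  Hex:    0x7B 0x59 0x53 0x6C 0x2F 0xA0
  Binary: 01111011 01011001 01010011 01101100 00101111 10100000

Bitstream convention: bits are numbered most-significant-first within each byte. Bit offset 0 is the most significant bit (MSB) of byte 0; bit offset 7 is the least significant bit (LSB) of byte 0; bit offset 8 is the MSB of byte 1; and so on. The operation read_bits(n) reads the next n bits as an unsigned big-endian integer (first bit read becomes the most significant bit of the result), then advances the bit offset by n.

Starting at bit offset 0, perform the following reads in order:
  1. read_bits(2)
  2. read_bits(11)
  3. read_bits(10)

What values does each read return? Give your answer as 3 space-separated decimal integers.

Read 1: bits[0:2] width=2 -> value=1 (bin 01); offset now 2 = byte 0 bit 2; 46 bits remain
Read 2: bits[2:13] width=11 -> value=1899 (bin 11101101011); offset now 13 = byte 1 bit 5; 35 bits remain
Read 3: bits[13:23] width=10 -> value=169 (bin 0010101001); offset now 23 = byte 2 bit 7; 25 bits remain

Answer: 1 1899 169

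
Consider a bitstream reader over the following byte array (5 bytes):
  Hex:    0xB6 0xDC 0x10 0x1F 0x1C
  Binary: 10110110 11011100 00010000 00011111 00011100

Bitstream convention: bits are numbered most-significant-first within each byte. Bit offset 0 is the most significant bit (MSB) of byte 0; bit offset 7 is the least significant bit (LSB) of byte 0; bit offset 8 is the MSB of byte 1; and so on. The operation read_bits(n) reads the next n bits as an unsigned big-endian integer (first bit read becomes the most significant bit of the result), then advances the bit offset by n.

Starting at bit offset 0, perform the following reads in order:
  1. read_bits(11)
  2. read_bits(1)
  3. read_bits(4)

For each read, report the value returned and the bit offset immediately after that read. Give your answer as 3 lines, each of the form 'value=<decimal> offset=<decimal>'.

Read 1: bits[0:11] width=11 -> value=1462 (bin 10110110110); offset now 11 = byte 1 bit 3; 29 bits remain
Read 2: bits[11:12] width=1 -> value=1 (bin 1); offset now 12 = byte 1 bit 4; 28 bits remain
Read 3: bits[12:16] width=4 -> value=12 (bin 1100); offset now 16 = byte 2 bit 0; 24 bits remain

Answer: value=1462 offset=11
value=1 offset=12
value=12 offset=16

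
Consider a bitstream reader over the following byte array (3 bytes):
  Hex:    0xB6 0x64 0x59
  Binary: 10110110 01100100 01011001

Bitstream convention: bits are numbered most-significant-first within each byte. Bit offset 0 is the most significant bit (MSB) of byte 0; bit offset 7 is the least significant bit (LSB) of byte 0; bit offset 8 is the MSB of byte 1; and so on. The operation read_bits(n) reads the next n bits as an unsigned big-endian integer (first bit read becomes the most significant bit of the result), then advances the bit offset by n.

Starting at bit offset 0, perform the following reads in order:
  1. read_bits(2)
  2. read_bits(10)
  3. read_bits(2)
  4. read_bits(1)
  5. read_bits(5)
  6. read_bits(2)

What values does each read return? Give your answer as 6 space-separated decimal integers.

Answer: 2 870 1 0 5 2

Derivation:
Read 1: bits[0:2] width=2 -> value=2 (bin 10); offset now 2 = byte 0 bit 2; 22 bits remain
Read 2: bits[2:12] width=10 -> value=870 (bin 1101100110); offset now 12 = byte 1 bit 4; 12 bits remain
Read 3: bits[12:14] width=2 -> value=1 (bin 01); offset now 14 = byte 1 bit 6; 10 bits remain
Read 4: bits[14:15] width=1 -> value=0 (bin 0); offset now 15 = byte 1 bit 7; 9 bits remain
Read 5: bits[15:20] width=5 -> value=5 (bin 00101); offset now 20 = byte 2 bit 4; 4 bits remain
Read 6: bits[20:22] width=2 -> value=2 (bin 10); offset now 22 = byte 2 bit 6; 2 bits remain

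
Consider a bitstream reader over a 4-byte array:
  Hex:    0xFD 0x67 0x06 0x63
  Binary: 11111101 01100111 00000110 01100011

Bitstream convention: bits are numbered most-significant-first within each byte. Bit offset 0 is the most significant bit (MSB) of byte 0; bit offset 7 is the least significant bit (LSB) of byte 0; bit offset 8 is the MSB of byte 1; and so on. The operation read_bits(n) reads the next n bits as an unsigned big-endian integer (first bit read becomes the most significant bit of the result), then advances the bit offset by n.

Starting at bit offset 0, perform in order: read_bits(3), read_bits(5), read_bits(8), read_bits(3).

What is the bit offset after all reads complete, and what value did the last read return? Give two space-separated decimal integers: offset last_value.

Read 1: bits[0:3] width=3 -> value=7 (bin 111); offset now 3 = byte 0 bit 3; 29 bits remain
Read 2: bits[3:8] width=5 -> value=29 (bin 11101); offset now 8 = byte 1 bit 0; 24 bits remain
Read 3: bits[8:16] width=8 -> value=103 (bin 01100111); offset now 16 = byte 2 bit 0; 16 bits remain
Read 4: bits[16:19] width=3 -> value=0 (bin 000); offset now 19 = byte 2 bit 3; 13 bits remain

Answer: 19 0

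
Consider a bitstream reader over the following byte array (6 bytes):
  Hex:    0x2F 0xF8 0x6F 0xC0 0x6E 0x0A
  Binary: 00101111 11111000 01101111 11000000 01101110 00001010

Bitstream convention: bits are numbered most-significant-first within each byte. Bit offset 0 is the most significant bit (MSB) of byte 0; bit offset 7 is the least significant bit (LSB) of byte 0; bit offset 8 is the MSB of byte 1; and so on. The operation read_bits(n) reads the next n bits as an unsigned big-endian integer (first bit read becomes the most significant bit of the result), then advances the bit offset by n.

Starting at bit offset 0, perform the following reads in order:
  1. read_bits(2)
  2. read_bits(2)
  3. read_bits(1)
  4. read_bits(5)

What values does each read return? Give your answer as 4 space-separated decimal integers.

Read 1: bits[0:2] width=2 -> value=0 (bin 00); offset now 2 = byte 0 bit 2; 46 bits remain
Read 2: bits[2:4] width=2 -> value=2 (bin 10); offset now 4 = byte 0 bit 4; 44 bits remain
Read 3: bits[4:5] width=1 -> value=1 (bin 1); offset now 5 = byte 0 bit 5; 43 bits remain
Read 4: bits[5:10] width=5 -> value=31 (bin 11111); offset now 10 = byte 1 bit 2; 38 bits remain

Answer: 0 2 1 31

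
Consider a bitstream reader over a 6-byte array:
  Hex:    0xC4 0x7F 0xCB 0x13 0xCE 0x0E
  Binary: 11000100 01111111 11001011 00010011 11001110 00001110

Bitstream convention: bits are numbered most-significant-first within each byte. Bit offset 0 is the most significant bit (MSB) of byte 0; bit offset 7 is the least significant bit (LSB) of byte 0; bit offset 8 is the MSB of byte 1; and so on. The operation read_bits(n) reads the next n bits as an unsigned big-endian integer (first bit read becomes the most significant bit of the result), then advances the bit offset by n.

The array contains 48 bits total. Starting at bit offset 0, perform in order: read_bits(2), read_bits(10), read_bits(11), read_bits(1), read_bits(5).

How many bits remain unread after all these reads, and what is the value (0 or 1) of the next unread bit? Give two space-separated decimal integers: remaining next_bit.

Answer: 19 0

Derivation:
Read 1: bits[0:2] width=2 -> value=3 (bin 11); offset now 2 = byte 0 bit 2; 46 bits remain
Read 2: bits[2:12] width=10 -> value=71 (bin 0001000111); offset now 12 = byte 1 bit 4; 36 bits remain
Read 3: bits[12:23] width=11 -> value=2021 (bin 11111100101); offset now 23 = byte 2 bit 7; 25 bits remain
Read 4: bits[23:24] width=1 -> value=1 (bin 1); offset now 24 = byte 3 bit 0; 24 bits remain
Read 5: bits[24:29] width=5 -> value=2 (bin 00010); offset now 29 = byte 3 bit 5; 19 bits remain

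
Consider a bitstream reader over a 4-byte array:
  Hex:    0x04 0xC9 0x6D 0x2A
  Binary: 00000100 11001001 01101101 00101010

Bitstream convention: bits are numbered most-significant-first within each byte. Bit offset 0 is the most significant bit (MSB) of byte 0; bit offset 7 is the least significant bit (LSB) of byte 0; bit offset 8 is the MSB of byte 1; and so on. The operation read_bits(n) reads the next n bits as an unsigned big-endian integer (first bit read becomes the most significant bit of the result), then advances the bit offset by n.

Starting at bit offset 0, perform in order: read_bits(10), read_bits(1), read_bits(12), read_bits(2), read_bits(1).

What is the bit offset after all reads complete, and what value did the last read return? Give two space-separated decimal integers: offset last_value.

Read 1: bits[0:10] width=10 -> value=19 (bin 0000010011); offset now 10 = byte 1 bit 2; 22 bits remain
Read 2: bits[10:11] width=1 -> value=0 (bin 0); offset now 11 = byte 1 bit 3; 21 bits remain
Read 3: bits[11:23] width=12 -> value=1206 (bin 010010110110); offset now 23 = byte 2 bit 7; 9 bits remain
Read 4: bits[23:25] width=2 -> value=2 (bin 10); offset now 25 = byte 3 bit 1; 7 bits remain
Read 5: bits[25:26] width=1 -> value=0 (bin 0); offset now 26 = byte 3 bit 2; 6 bits remain

Answer: 26 0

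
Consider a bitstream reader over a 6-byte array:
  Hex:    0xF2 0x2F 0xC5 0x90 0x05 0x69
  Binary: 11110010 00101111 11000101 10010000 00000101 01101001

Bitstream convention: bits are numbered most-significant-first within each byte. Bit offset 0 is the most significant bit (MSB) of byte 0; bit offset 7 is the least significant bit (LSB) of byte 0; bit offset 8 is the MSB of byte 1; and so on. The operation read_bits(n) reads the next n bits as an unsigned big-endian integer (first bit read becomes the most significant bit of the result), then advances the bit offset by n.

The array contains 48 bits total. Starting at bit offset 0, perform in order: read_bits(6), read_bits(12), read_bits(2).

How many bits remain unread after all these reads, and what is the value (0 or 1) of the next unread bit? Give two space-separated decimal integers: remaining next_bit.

Answer: 28 0

Derivation:
Read 1: bits[0:6] width=6 -> value=60 (bin 111100); offset now 6 = byte 0 bit 6; 42 bits remain
Read 2: bits[6:18] width=12 -> value=2239 (bin 100010111111); offset now 18 = byte 2 bit 2; 30 bits remain
Read 3: bits[18:20] width=2 -> value=0 (bin 00); offset now 20 = byte 2 bit 4; 28 bits remain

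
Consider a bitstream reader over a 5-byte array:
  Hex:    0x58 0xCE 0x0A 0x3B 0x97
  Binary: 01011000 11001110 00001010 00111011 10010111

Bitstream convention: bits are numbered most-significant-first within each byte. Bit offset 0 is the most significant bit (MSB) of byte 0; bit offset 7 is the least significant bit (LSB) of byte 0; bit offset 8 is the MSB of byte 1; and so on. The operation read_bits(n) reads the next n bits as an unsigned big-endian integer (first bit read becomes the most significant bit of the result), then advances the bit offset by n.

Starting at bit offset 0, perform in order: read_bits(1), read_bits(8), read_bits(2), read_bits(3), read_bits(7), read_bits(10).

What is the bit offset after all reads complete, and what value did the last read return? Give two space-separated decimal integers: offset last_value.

Read 1: bits[0:1] width=1 -> value=0 (bin 0); offset now 1 = byte 0 bit 1; 39 bits remain
Read 2: bits[1:9] width=8 -> value=177 (bin 10110001); offset now 9 = byte 1 bit 1; 31 bits remain
Read 3: bits[9:11] width=2 -> value=2 (bin 10); offset now 11 = byte 1 bit 3; 29 bits remain
Read 4: bits[11:14] width=3 -> value=3 (bin 011); offset now 14 = byte 1 bit 6; 26 bits remain
Read 5: bits[14:21] width=7 -> value=65 (bin 1000001); offset now 21 = byte 2 bit 5; 19 bits remain
Read 6: bits[21:31] width=10 -> value=285 (bin 0100011101); offset now 31 = byte 3 bit 7; 9 bits remain

Answer: 31 285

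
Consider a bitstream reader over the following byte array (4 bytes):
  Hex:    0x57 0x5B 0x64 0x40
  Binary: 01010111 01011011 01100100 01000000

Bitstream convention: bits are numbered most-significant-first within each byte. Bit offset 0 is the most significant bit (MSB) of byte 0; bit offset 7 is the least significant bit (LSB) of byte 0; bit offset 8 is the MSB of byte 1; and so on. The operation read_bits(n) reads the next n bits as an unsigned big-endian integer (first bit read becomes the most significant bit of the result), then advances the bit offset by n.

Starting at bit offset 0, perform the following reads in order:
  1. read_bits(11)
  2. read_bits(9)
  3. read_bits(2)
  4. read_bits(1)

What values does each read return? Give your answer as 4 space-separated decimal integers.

Read 1: bits[0:11] width=11 -> value=698 (bin 01010111010); offset now 11 = byte 1 bit 3; 21 bits remain
Read 2: bits[11:20] width=9 -> value=438 (bin 110110110); offset now 20 = byte 2 bit 4; 12 bits remain
Read 3: bits[20:22] width=2 -> value=1 (bin 01); offset now 22 = byte 2 bit 6; 10 bits remain
Read 4: bits[22:23] width=1 -> value=0 (bin 0); offset now 23 = byte 2 bit 7; 9 bits remain

Answer: 698 438 1 0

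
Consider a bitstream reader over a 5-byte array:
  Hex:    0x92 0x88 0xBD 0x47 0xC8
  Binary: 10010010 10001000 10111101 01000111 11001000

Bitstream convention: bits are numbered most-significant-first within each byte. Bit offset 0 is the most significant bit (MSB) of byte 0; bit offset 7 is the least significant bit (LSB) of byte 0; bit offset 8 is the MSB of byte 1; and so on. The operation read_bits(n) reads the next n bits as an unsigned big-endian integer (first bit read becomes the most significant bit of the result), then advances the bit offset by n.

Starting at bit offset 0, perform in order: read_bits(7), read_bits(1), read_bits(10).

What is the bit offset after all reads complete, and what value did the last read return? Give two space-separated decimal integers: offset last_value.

Answer: 18 546

Derivation:
Read 1: bits[0:7] width=7 -> value=73 (bin 1001001); offset now 7 = byte 0 bit 7; 33 bits remain
Read 2: bits[7:8] width=1 -> value=0 (bin 0); offset now 8 = byte 1 bit 0; 32 bits remain
Read 3: bits[8:18] width=10 -> value=546 (bin 1000100010); offset now 18 = byte 2 bit 2; 22 bits remain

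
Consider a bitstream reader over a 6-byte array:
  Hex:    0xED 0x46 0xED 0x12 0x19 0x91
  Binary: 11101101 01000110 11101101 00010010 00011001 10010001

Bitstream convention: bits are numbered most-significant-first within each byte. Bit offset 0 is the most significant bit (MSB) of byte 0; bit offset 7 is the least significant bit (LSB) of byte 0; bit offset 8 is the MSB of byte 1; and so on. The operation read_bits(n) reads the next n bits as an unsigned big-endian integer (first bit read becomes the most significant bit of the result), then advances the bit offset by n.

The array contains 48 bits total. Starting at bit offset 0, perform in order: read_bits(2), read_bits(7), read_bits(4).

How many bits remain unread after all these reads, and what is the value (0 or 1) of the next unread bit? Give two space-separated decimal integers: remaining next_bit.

Read 1: bits[0:2] width=2 -> value=3 (bin 11); offset now 2 = byte 0 bit 2; 46 bits remain
Read 2: bits[2:9] width=7 -> value=90 (bin 1011010); offset now 9 = byte 1 bit 1; 39 bits remain
Read 3: bits[9:13] width=4 -> value=8 (bin 1000); offset now 13 = byte 1 bit 5; 35 bits remain

Answer: 35 1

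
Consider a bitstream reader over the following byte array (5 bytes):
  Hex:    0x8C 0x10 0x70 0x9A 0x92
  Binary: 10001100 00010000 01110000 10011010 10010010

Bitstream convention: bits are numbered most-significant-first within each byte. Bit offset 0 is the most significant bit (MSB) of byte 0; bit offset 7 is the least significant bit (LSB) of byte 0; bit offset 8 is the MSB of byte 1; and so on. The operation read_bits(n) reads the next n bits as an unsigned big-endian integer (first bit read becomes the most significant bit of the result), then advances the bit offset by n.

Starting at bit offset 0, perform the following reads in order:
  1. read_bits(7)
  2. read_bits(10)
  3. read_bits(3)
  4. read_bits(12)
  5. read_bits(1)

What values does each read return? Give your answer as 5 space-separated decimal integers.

Read 1: bits[0:7] width=7 -> value=70 (bin 1000110); offset now 7 = byte 0 bit 7; 33 bits remain
Read 2: bits[7:17] width=10 -> value=32 (bin 0000100000); offset now 17 = byte 2 bit 1; 23 bits remain
Read 3: bits[17:20] width=3 -> value=7 (bin 111); offset now 20 = byte 2 bit 4; 20 bits remain
Read 4: bits[20:32] width=12 -> value=154 (bin 000010011010); offset now 32 = byte 4 bit 0; 8 bits remain
Read 5: bits[32:33] width=1 -> value=1 (bin 1); offset now 33 = byte 4 bit 1; 7 bits remain

Answer: 70 32 7 154 1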